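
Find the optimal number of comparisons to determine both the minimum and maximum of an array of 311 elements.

Naive approach: 620 comparisons (310 for max + 310 for min).
Optimal: Compare elements in pairs first (floor(n/2) = 155 comparisons), then find max among winners and min among losers (155 comparisons each).
Total: ceil(3n/2) - 2 = 465 comparisons. An adversary argument shows this is also a lower bound.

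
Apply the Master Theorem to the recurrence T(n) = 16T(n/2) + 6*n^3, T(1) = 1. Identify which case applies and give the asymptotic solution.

a=16, b=2, f(n)=6*n^3.
log_2(16) = 4 > 3.
Since f(n) = O(n^3) is polynomially smaller than n^4, Case 1 applies.
T(n) = Theta(n^4).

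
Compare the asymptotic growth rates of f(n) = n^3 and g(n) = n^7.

g(n) = n^7 grows faster: n^7/n^3 = n^4 -> infinity.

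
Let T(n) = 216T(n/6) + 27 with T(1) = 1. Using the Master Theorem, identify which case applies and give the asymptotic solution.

a=216, b=6, f(n)=27.
log_6(216) = 3 > 0.
Since f(n) = O(n^0) is polynomially smaller than n^3, Case 1 applies.
T(n) = Theta(n^3).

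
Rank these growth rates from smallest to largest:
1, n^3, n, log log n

Ordered by growth rate: 1 < log log n < n < n^3.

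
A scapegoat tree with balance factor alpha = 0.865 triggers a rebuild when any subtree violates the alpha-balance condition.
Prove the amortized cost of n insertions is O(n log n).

Define potential Phi = c * sum of |size(left(v)) - size(right(v))| over all nodes. An insertion at depth d costs O(d) = O(log n) and increases Phi by O(log n). When a rebuild of subtree of size s occurs, it costs O(s) but reduces Phi by Omega(s). With alpha = 0.865, between rebuilds Omega(s) insertions must occur. Amortized cost per insertion: O(log n).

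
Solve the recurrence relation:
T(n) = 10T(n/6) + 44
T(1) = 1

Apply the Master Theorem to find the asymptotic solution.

a=10, b=6, f(n)=44. log_6(10) = 1.285. Case 1 of Master Theorem: T(n) = O(n^1.285).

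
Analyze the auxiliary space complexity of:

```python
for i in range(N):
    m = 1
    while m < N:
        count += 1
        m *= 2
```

Space complexity: O(1).
Only a constant amount of auxiliary storage is used; nothing grows with n.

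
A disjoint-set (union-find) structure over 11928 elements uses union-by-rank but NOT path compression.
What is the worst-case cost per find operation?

Union-by-rank alone keeps every tree's height <= log_2(11928) ~= 13.5. Each find traverses from a node to its root, costing O(height) = O(log n). Without path compression this bound is tight.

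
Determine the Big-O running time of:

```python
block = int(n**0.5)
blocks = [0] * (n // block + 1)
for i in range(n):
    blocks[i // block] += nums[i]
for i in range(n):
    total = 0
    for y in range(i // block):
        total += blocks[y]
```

Time complexity: O(n * sqrt(n)).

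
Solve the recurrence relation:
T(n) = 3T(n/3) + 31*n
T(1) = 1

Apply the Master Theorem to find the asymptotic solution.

a=3, b=3, f(n)=31*n. log_3(3) = 1. Case 2: T(n) = O(n log n).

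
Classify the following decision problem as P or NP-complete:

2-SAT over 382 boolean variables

This problem is in P: 2-SAT is solvable in linear time via implication-graph SCCs.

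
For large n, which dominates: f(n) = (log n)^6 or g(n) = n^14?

g(n) = n^14 grows faster: any positive polynomial dominates any polylog.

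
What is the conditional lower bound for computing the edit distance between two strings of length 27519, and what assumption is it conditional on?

Under SETH (the Strong Exponential Time Hypothesis), edit distance on length-27519 strings cannot be computed in O(n^(2-epsilon)) time for any epsilon > 0 (Backurs-Indyk). The reduction is from CNF-SAT via the orthogonal vectors problem.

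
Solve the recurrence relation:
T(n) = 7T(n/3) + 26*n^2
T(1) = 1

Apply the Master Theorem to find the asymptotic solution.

a=7, b=3, f(n)=26*n^2. log_3(7) = 1.771 < 2. Case 3: T(n) = O(n^2).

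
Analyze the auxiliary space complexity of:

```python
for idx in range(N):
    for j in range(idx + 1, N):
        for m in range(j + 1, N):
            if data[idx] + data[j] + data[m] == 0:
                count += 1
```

Space complexity: O(1).
Only a constant amount of auxiliary storage is used; nothing grows with n.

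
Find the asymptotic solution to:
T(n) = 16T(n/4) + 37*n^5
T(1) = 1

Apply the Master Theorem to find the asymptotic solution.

a=16, b=4, f(n)=37*n^5. log_4(16) = 2 < 5. Case 3: T(n) = O(n^5).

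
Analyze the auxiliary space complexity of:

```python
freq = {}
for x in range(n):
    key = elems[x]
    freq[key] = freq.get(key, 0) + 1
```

Space complexity: O(n).
Auxiliary storage grows linearly with the input size n in the worst case.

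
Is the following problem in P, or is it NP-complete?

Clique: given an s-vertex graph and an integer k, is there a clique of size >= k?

This problem is NP-complete: complement of Independent Set / Vertex Cover (with k part of the input).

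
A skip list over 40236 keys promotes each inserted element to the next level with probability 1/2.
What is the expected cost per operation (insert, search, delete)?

Expected number of levels is O(log_2(40236)) = O(log n). A search visits O(1) expected nodes per level over O(log n) levels. Insert/delete are a search plus O(1) pointer updates per level. Expected O(log n) per operation.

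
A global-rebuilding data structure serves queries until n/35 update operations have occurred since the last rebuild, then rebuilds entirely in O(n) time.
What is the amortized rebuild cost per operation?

The O(n) rebuild is triggered by n/35 operations, so each contributes O(n)/(n/35) = O(35) = O(1) to the rebuild cost.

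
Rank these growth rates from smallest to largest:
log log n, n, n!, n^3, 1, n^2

Ordered by growth rate: 1 < log log n < n < n^2 < n^3 < n!.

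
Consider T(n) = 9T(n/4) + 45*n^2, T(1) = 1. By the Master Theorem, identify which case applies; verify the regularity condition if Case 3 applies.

a=9, b=4, f(n)=45*n^2.
log_4(9) = 1.585 < 2.
f(n) = Omega(n^(1.585+epsilon)) for some epsilon > 0, so Case 3 is the candidate.
Regularity: a*f(n/b) = 9*45*(n/4)^2 = (9/16)*45*n^2 <= c*f(n) with c = 9/16 < 1. Satisfied.
Case 3: T(n) = Theta(n^2).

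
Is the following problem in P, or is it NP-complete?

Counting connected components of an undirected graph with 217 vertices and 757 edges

This problem is in P: BFS/DFS visits each vertex and edge once: O(V+E).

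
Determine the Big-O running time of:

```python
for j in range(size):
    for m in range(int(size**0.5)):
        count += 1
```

Time complexity: O(n * sqrt(n)).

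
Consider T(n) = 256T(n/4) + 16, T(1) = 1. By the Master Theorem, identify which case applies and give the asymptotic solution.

a=256, b=4, f(n)=16.
log_4(256) = 4 > 0.
Since f(n) = O(n^0) is polynomially smaller than n^4, Case 1 applies.
T(n) = Theta(n^4).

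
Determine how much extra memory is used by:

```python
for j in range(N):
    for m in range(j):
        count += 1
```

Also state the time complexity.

Space complexity: O(1).
Only a constant amount of auxiliary storage is used; nothing grows with n.
Time complexity: O(n^2).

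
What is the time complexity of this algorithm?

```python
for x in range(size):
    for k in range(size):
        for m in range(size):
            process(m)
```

Time complexity: O(n^3).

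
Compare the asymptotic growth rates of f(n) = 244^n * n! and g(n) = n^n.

f(n) = 244^n * n! grows faster: by Stirling n! ~ sqrt(2 pi n)(n/e)^n, so 244^n n! / n^n ~ (244/e)^n sqrt(2 pi n) -> infinity since 244/e > 1.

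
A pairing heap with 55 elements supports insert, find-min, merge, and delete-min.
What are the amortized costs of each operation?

Pairing heaps are self-adjusting heap-ordered trees. Insert and merge link two roots: O(1). Find-min reads the root: O(1). Delete-min removes the root, then pairs children in two passes; amortized cost is O(log 55) = O(log n).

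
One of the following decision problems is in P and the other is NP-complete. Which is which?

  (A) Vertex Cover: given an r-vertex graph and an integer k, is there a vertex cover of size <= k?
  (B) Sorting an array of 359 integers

(A) is NP-complete: one of Karp's 21 NP-complete problems (with k part of the input; for any fixed constant k it is in P).
(B) is P: merge sort runs in O(n log n).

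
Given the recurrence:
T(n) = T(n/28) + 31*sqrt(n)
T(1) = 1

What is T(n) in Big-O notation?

Each level contributes sqrt(n/28^k). Geometric series with ratio 1/sqrt(28) < 1 sums to O(sqrt(n)).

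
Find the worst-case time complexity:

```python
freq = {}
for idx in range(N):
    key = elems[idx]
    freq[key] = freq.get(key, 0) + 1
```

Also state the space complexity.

Time complexity: O(n).
Space complexity: O(n).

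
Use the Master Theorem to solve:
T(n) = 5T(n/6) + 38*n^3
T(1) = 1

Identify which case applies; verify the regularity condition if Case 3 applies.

a=5, b=6, f(n)=38*n^3.
log_6(5) = 0.8982 < 3.
f(n) = Omega(n^(0.8982+epsilon)) for some epsilon > 0, so Case 3 is the candidate.
Regularity: a*f(n/b) = 5*38*(n/6)^3 = (5/216)*38*n^3 <= c*f(n) with c = 5/216 < 1. Satisfied.
Case 3: T(n) = Theta(n^3).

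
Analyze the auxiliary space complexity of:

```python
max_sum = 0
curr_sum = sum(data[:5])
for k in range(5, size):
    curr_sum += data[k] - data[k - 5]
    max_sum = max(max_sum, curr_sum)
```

Space complexity: O(1).
Only a constant amount of auxiliary storage is used; nothing grows with n.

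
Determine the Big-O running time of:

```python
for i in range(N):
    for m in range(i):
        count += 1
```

Time complexity: O(n^2).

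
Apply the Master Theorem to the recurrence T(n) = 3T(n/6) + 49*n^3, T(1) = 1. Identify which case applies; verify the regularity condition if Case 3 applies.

a=3, b=6, f(n)=49*n^3.
log_6(3) = 0.6131 < 3.
f(n) = Omega(n^(0.6131+epsilon)) for some epsilon > 0, so Case 3 is the candidate.
Regularity: a*f(n/b) = 3*49*(n/6)^3 = (3/216)*49*n^3 <= c*f(n) with c = 3/216 < 1. Satisfied.
Case 3: T(n) = Theta(n^3).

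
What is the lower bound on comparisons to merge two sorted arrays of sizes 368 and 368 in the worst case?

Adversary: with |368 - 368| <= 1 the inputs can be fully interleaved so that every adjacent pair in the merged output comes from different arrays. Then each of the 735 adjacent pairs must be directly compared, or the algorithm cannot determine their relative order. Standard merge meets this bound.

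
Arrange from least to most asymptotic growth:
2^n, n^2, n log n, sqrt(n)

Ordered by growth rate: sqrt(n) < n log n < n^2 < 2^n.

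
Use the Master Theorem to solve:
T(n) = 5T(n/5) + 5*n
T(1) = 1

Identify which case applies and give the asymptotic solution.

a=5, b=5, f(n)=5*n.
log_5(5) = 1, so n^(log_b(a)) = n.
f(n) = Theta(n), so Case 2 applies.
T(n) = Theta(n log n).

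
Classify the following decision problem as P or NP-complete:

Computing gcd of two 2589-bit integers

This problem is in P: the Euclidean algorithm runs in polynomial time in the bit-length.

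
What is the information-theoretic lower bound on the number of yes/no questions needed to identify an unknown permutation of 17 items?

There are 17! = 355687428096000 permutations. Each yes/no question gives at most 1 bit, so at least ceil(log_2(355687428096000)) = 49 questions are needed.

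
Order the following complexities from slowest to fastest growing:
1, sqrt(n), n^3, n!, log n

Ordered by growth rate: 1 < log n < sqrt(n) < n^3 < n!.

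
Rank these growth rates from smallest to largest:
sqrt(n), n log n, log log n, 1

Ordered by growth rate: 1 < log log n < sqrt(n) < n log n.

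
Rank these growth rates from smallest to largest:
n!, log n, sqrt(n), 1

Ordered by growth rate: 1 < log n < sqrt(n) < n!.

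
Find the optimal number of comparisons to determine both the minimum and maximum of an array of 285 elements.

Naive approach: 568 comparisons (284 for max + 284 for min).
Optimal: Compare elements in pairs first (floor(n/2) = 142 comparisons), then find max among winners and min among losers (142 comparisons each).
Total: ceil(3n/2) - 2 = 426 comparisons. An adversary argument shows this is also a lower bound.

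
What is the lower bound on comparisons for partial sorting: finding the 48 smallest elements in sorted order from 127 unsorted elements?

Finding 48 smallest of 127 in sorted order: Omega(127) to identify the 48 smallest, plus Omega(48 log 48) to sort them. Total: Omega(n + k log k).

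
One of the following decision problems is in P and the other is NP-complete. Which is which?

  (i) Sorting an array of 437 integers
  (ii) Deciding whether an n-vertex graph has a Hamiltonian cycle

(i) is P: merge sort runs in O(n log n).
(ii) is NP-complete: one of Karp's 21 NP-complete problems.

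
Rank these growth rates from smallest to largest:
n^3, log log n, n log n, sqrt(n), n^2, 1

Ordered by growth rate: 1 < log log n < sqrt(n) < n log n < n^2 < n^3.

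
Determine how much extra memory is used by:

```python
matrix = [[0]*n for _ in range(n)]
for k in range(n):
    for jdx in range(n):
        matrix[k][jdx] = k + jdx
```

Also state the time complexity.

Space complexity: O(n^2).
A 2D structure of size n x n is allocated.
Time complexity: O(n^2).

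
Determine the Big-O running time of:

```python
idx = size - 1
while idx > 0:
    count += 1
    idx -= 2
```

Time complexity: O(n).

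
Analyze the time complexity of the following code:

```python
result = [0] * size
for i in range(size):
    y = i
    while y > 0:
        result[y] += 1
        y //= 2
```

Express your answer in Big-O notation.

Time complexity: O(n log n).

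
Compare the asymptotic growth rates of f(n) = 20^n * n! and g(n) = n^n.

f(n) = 20^n * n! grows faster: by Stirling n! ~ sqrt(2 pi n)(n/e)^n, so 20^n n! / n^n ~ (20/e)^n sqrt(2 pi n) -> infinity since 20/e > 1.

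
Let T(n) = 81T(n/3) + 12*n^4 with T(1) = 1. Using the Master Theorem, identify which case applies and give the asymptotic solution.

a=81, b=3, f(n)=12*n^4.
log_3(81) = 4, so n^(log_b(a)) = n^4.
f(n) = Theta(n^4), so Case 2 applies.
T(n) = Theta(n^4 log n).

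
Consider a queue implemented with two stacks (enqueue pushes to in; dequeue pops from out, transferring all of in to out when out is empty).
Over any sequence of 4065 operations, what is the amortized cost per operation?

Each element is pushed to in once, popped once, pushed to out once, and popped once: 4 unit operations over its lifetime. Over 4065 operations the total work is O(4065). Amortized O(1) per enqueue/dequeue.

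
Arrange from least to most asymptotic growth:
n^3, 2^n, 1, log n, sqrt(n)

Ordered by growth rate: 1 < log n < sqrt(n) < n^3 < 2^n.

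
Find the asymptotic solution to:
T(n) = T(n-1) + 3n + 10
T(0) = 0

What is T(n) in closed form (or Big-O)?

Dominant term in sum is 3*sum(i, i=1..n) = 3*n*(n+1)/2 = O(n^2).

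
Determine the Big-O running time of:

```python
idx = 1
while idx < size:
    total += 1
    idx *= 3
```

Time complexity: O(log n).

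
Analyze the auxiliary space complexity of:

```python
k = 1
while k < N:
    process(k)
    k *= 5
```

Space complexity: O(1).
Only a constant amount of auxiliary storage is used; nothing grows with n.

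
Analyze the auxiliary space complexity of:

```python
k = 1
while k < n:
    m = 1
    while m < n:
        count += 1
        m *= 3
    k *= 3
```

Space complexity: O(1).
Only a constant amount of auxiliary storage is used; nothing grows with n.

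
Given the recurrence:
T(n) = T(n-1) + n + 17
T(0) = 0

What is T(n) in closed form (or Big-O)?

Dominant term in sum is 1*sum(i, i=1..n) = 1*n*(n+1)/2 = O(n^2).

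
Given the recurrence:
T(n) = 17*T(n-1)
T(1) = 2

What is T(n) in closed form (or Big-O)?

Each step multiplies by 17. T(n) = T(1)*17^(n-1) = 2*17^(n-1).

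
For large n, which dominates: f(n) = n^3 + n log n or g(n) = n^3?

f(n) = n^3 + n log n and g(n) = n^3 are Theta of each other: the lower-order n log n term is o(n^3); both are Theta(n^3).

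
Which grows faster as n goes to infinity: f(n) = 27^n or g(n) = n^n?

g(n) = n^n grows faster: n^n / 27^n = (n/27)^n -> infinity once n > 27.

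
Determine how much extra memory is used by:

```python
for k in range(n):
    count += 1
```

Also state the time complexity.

Space complexity: O(1).
Only a constant amount of auxiliary storage is used; nothing grows with n.
Time complexity: O(n).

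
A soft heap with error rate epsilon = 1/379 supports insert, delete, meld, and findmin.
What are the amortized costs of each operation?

Soft heaps (Chazelle) allow up to an epsilon = 1/379 fraction of elements to have corrupted (raised) keys. Insert is O(log(1/epsilon)) = O(log 379) amortized -- the structure maintains heap-ordered binary trees of rank bounded by O(log(1/epsilon)). Meld concatenates root lists: O(1) amortized. Delete and findmin are O(1) amortized.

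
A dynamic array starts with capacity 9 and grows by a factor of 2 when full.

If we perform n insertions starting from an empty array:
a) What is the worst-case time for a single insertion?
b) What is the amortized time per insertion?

(a) Worst-case single insertion: O(n) -- when the array is full at capacity c, the resize copies all c elements, and c can be Theta(n).
(b) Resizes happen at sizes 9, 18, 36, ... Total copy cost for n insertions: 9 + 18 + ... = O(n) (geometric series with ratio 1/2). Amortized cost per insertion: O(n)/n = O(1).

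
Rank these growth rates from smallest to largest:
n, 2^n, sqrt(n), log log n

Ordered by growth rate: log log n < sqrt(n) < n < 2^n.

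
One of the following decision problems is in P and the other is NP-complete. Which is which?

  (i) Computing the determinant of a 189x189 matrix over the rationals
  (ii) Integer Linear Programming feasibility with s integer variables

(i) is P: Gaussian elimination runs in O(n^3).
(ii) is NP-complete: ILP feasibility is NP-complete (LP relaxation is in P).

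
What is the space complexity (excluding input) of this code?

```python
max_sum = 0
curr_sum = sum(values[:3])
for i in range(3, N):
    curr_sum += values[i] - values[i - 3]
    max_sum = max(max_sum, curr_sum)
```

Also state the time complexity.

Space complexity: O(1).
Only a constant amount of auxiliary storage is used; nothing grows with n.
Time complexity: O(n).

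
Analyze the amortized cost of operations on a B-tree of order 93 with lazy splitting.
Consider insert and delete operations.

In a B-tree of order 93, a node splits when it has 93 keys. With lazy splitting, we use potential Phi = number of full nodes + number of near-empty nodes. Each split costs O(1) but reduces potential. Between splits, at least 46 insertions must occur in that node. Amortized structural cost is O(1) per operation, plus O(log_93 n) traversal.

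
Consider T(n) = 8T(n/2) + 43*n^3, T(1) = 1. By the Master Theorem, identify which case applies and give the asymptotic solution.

a=8, b=2, f(n)=43*n^3.
log_2(8) = 3, so n^(log_b(a)) = n^3.
f(n) = Theta(n^3), so Case 2 applies.
T(n) = Theta(n^3 log n).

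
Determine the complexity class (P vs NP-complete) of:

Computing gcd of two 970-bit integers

This problem is in P: the Euclidean algorithm runs in polynomial time in the bit-length.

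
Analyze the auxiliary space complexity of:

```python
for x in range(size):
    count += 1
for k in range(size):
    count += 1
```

Space complexity: O(1).
Only a constant amount of auxiliary storage is used; nothing grows with n.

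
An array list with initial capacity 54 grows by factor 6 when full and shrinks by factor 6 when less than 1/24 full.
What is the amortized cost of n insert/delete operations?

Using potential function Phi = |6*size - capacity|. Resizing costs are offset by potential release. Amortized O(1) per operation.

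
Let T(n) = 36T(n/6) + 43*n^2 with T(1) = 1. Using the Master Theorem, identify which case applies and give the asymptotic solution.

a=36, b=6, f(n)=43*n^2.
log_6(36) = 2, so n^(log_b(a)) = n^2.
f(n) = Theta(n^2), so Case 2 applies.
T(n) = Theta(n^2 log n).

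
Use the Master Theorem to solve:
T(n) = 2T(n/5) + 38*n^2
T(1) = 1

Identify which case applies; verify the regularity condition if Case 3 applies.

a=2, b=5, f(n)=38*n^2.
log_5(2) = 0.4307 < 2.
f(n) = Omega(n^(0.4307+epsilon)) for some epsilon > 0, so Case 3 is the candidate.
Regularity: a*f(n/b) = 2*38*(n/5)^2 = (2/25)*38*n^2 <= c*f(n) with c = 2/25 < 1. Satisfied.
Case 3: T(n) = Theta(n^2).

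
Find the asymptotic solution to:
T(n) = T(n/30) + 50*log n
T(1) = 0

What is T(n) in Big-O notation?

Each of the log_30(n) levels adds O(log n). T(n) = O(log^2 n).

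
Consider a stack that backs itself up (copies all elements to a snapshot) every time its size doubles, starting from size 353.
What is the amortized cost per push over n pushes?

Backups occur at sizes 353, 706, 1412, ..., copying 353 + 706 + 1412 + ... <= 2n elements total (geometric series). Spread over n pushes, the amortized backup cost is O(1) per push.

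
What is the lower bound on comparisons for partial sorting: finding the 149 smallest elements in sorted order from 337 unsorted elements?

Finding 149 smallest of 337 in sorted order: Omega(337) to identify the 149 smallest, plus Omega(149 log 149) to sort them. Total: Omega(n + k log k).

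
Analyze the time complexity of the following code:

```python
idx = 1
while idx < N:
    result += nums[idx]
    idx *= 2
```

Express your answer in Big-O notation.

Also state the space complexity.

Time complexity: O(log n).
Space complexity: O(1).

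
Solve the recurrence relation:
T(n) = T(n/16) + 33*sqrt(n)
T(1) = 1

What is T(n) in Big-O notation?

Each level contributes sqrt(n/16^k). Geometric series with ratio 1/sqrt(16) < 1 sums to O(sqrt(n)).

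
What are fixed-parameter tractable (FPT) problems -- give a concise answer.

A problem parameterized by k is FPT if it can be solved in time f(k) * n^O(1), where f is any computable function of k alone. Vertex Cover parameterized by solution size k is FPT: O(2^k * n). The W-hierarchy (W[1], W[2], ...) classifies parameterized problems by hardness; Clique parameterized by clique size is W[1]-complete.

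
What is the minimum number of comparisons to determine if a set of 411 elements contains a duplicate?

Determining if 411 elements are all distinct requires Omega(n log n) comparisons in the comparison model. This follows from the element distinctness lower bound.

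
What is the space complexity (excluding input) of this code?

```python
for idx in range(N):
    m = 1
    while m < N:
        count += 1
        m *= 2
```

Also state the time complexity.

Space complexity: O(1).
Only a constant amount of auxiliary storage is used; nothing grows with n.
Time complexity: O(n log n).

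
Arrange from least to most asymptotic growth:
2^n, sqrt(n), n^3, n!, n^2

Ordered by growth rate: sqrt(n) < n^2 < n^3 < 2^n < n!.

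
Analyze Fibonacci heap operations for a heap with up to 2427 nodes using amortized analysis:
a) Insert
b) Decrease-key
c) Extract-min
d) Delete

Fibonacci heaps use lazy consolidation. Potential function Phi = t + 2m (t = number of trees, m = marked nodes).
- Insert: O(1) actual, Delta Phi = +1 (one new tree) => O(1) amortized.
- Decrease-key: with c cascading cuts, actual cost is O(c); Delta Phi <= c - 2(c-1) + 2 = 4 - c (c new trees; >= c-1 marks cleared; <= 1 new mark). Amortized O(c) + (4 - c) = O(1).
- Extract-min: O(D(n) + t) actual; consolidation drops t to <= D(n)+1, so Delta Phi pays for the t term. D(n) = O(log n) for n = 2427 => O(log n) amortized.
- Delete: decrease-key to -inf then extract-min = O(log n).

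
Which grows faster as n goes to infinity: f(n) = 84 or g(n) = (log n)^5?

g(n) = (log n)^5 grows faster: any unbounded function dominates a constant.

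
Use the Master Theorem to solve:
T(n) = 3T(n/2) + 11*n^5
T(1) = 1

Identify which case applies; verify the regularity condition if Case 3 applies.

a=3, b=2, f(n)=11*n^5.
log_2(3) = 1.585 < 5.
f(n) = Omega(n^(1.585+epsilon)) for some epsilon > 0, so Case 3 is the candidate.
Regularity: a*f(n/b) = 3*11*(n/2)^5 = (3/32)*11*n^5 <= c*f(n) with c = 3/32 < 1. Satisfied.
Case 3: T(n) = Theta(n^5).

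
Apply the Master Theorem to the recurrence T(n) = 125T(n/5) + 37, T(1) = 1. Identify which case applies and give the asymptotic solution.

a=125, b=5, f(n)=37.
log_5(125) = 3 > 0.
Since f(n) = O(n^0) is polynomially smaller than n^3, Case 1 applies.
T(n) = Theta(n^3).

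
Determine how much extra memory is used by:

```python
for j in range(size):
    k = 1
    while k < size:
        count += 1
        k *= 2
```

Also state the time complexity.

Space complexity: O(1).
Only a constant amount of auxiliary storage is used; nothing grows with n.
Time complexity: O(n log n).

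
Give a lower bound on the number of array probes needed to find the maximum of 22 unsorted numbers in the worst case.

Adversary: any unprobed cell could hold a value larger than everything seen so far. If fewer than 22 cells are probed, the adversary places the max in an unprobed cell. So all 22 cells must be examined; together with 22-1 comparisons this is tight.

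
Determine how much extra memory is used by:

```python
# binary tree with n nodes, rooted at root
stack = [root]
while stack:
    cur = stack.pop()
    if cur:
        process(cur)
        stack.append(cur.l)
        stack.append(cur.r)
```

Space complexity: O(n).
Auxiliary storage grows linearly with the input size n in the worst case.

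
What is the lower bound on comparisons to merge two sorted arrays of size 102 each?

To merge two sorted arrays of size 102, we need at least 203 comparisons in the worst case. An adversary can force every element to be compared.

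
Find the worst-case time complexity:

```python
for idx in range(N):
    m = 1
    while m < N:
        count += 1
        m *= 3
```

Time complexity: O(n log n).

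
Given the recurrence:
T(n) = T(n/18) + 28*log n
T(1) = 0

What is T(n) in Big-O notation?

Each of the log_18(n) levels adds O(log n). T(n) = O(log^2 n).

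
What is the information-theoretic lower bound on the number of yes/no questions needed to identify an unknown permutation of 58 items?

There are 58! = 2350561331282878571829474910515074683828862318181142924420699914240000000000000 permutations. Each yes/no question gives at most 1 bit, so at least ceil(log_2(2350561331282878571829474910515074683828862318181142924420699914240000000000000)) = 261 questions are needed.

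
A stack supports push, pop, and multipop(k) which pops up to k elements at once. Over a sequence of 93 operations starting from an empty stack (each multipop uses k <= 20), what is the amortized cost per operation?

Each element is pushed exactly once and popped at most once (whether by pop or as part of a multipop). So the total number of individual pops over the whole sequence is at most the number of pushes, which is at most 93. Total work <= 2 * 93, hence O(1) amortized per operation.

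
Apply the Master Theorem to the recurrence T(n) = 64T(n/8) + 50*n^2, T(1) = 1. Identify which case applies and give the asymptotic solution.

a=64, b=8, f(n)=50*n^2.
log_8(64) = 2, so n^(log_b(a)) = n^2.
f(n) = Theta(n^2), so Case 2 applies.
T(n) = Theta(n^2 log n).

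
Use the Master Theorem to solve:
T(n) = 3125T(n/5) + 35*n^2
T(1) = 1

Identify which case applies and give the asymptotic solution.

a=3125, b=5, f(n)=35*n^2.
log_5(3125) = 5 > 2.
Since f(n) = O(n^2) is polynomially smaller than n^5, Case 1 applies.
T(n) = Theta(n^5).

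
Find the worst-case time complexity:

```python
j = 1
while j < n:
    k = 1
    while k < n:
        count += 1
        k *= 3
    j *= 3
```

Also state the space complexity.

Time complexity: O(log^2 n).
Space complexity: O(1).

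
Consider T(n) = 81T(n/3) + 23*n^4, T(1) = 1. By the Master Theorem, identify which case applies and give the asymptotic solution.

a=81, b=3, f(n)=23*n^4.
log_3(81) = 4, so n^(log_b(a)) = n^4.
f(n) = Theta(n^4), so Case 2 applies.
T(n) = Theta(n^4 log n).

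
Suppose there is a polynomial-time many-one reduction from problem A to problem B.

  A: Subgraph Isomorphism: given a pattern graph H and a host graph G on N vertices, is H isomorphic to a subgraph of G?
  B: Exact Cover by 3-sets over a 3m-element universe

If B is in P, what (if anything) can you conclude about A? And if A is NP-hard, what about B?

A poly-time reduction A <=_p B means any A-instance can be transformed to a B-instance in poly time.
If B is in P: compose the reduction with B's poly-time algorithm to solve A in poly time, so A is in P.
If A is NP-hard: every NP problem reduces to A, which reduces to B; composing reductions, every NP problem reduces to B, so B is NP-hard.
(Here in fact A is NP-complete and B is NP-complete.)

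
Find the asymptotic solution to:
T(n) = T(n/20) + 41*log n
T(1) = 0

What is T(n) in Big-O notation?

Each of the log_20(n) levels adds O(log n). T(n) = O(log^2 n).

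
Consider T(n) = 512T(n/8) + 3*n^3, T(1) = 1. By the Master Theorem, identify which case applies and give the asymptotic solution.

a=512, b=8, f(n)=3*n^3.
log_8(512) = 3, so n^(log_b(a)) = n^3.
f(n) = Theta(n^3), so Case 2 applies.
T(n) = Theta(n^3 log n).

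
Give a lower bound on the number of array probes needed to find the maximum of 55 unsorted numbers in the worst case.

Adversary: any unprobed cell could hold a value larger than everything seen so far. If fewer than 55 cells are probed, the adversary places the max in an unprobed cell. So all 55 cells must be examined; together with 55-1 comparisons this is tight.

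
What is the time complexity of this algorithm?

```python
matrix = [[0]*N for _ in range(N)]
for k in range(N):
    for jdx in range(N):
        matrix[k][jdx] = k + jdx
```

Time complexity: O(n^2).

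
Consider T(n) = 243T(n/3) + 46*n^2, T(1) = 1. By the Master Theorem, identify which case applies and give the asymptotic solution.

a=243, b=3, f(n)=46*n^2.
log_3(243) = 5 > 2.
Since f(n) = O(n^2) is polynomially smaller than n^5, Case 1 applies.
T(n) = Theta(n^5).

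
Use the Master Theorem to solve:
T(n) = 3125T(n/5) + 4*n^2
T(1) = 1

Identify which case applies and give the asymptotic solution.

a=3125, b=5, f(n)=4*n^2.
log_5(3125) = 5 > 2.
Since f(n) = O(n^2) is polynomially smaller than n^5, Case 1 applies.
T(n) = Theta(n^5).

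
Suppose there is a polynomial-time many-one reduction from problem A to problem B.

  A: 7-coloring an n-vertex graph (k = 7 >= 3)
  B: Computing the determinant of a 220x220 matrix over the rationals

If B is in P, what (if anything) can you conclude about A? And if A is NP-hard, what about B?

A poly-time reduction A <=_p B means any A-instance can be transformed to a B-instance in poly time.
If B is in P: compose the reduction with B's poly-time algorithm to solve A in poly time, so A is in P.
If A is NP-hard: every NP problem reduces to A, which reduces to B; composing reductions, every NP problem reduces to B, so B is NP-hard.
(Here in fact A is NP-complete and B is in P, so no such reduction is known -- its existence would imply P = NP; the analysis concerns only what the assumed reduction would or would not let you conclude.)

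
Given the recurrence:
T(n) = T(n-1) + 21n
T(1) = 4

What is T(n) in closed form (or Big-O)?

Unrolling: T(n) = 4 + 21*(2 + 3 + ... + n) = 4 + 21*(n(n+1)/2 - 1) = O(n^2).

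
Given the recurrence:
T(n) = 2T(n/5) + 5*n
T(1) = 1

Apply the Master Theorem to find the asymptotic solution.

a=2, b=5, f(n)=5*n. log_5(2) = 0.4307 < 1. Case 3: T(n) = O(n).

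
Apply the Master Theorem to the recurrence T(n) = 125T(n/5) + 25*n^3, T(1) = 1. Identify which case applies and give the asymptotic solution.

a=125, b=5, f(n)=25*n^3.
log_5(125) = 3, so n^(log_b(a)) = n^3.
f(n) = Theta(n^3), so Case 2 applies.
T(n) = Theta(n^3 log n).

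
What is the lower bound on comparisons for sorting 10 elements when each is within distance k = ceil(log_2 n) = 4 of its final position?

Partition the 10 positions into floor(n/k) blocks of k = 4 consecutive positions; any permutation within a block keeps every element within k of its final position, so there are at least (k!)^(n/k) distinguishable inputs. Lower bound: log_2((k!)^(n/k)) = (n/k) * log_2(k!) = Theta(n log k); with k = ceil(log_2 n), this is Omega(n log log n).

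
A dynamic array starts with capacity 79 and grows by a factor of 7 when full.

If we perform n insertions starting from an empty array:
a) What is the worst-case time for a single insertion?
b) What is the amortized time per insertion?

(a) Worst-case single insertion: O(n) -- when the array is full at capacity c, the resize copies all c elements, and c can be Theta(n).
(b) Resizes happen at sizes 79, 553, 3871, ... Total copy cost for n insertions: 79 + 553 + ... = O(n) (geometric series with ratio 1/7). Amortized cost per insertion: O(n)/n = O(1).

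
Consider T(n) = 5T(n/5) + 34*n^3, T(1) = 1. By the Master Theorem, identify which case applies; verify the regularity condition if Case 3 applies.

a=5, b=5, f(n)=34*n^3.
log_5(5) = 1 < 3.
f(n) = Omega(n^(1+epsilon)) for some epsilon > 0, so Case 3 is the candidate.
Regularity: a*f(n/b) = 5*34*(n/5)^3 = (5/125)*34*n^3 <= c*f(n) with c = 5/125 < 1. Satisfied.
Case 3: T(n) = Theta(n^3).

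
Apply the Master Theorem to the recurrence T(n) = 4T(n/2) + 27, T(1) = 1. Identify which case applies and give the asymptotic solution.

a=4, b=2, f(n)=27.
log_2(4) = 2 > 0.
Since f(n) = O(n^0) is polynomially smaller than n^2, Case 1 applies.
T(n) = Theta(n^2).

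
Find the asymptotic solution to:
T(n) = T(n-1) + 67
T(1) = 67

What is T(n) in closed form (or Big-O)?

Unrolling: T(n) = T(n-1) + 67 = T(n-2) + 2*67 = ... = T(1) + (n-1)*67 = 67 + (n-1)*67 = 67n.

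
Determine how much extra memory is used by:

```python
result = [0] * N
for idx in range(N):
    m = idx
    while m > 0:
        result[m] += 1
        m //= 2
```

Space complexity: O(n).
Auxiliary storage grows linearly with the input size n in the worst case.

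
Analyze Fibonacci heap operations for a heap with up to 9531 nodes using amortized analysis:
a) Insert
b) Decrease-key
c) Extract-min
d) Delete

Fibonacci heaps use lazy consolidation. Potential function Phi = t + 2m (t = number of trees, m = marked nodes).
- Insert: O(1) actual, Delta Phi = +1 (one new tree) => O(1) amortized.
- Decrease-key: with c cascading cuts, actual cost is O(c); Delta Phi <= c - 2(c-1) + 2 = 4 - c (c new trees; >= c-1 marks cleared; <= 1 new mark). Amortized O(c) + (4 - c) = O(1).
- Extract-min: O(D(n) + t) actual; consolidation drops t to <= D(n)+1, so Delta Phi pays for the t term. D(n) = O(log n) for n = 9531 => O(log n) amortized.
- Delete: decrease-key to -inf then extract-min = O(log n).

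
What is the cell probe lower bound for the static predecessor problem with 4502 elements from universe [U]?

The Patrascu-Thorup lower bound shows any data structure on n = 4502 elements using O(n * polylog(n)) space requires Omega(log log U) query time. van Emde Boas trees achieve O(log log U) with O(U) space.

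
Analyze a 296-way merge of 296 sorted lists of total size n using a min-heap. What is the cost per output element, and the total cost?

Maintain a min-heap of size 296 holding the current head of each list. Each output step does one extract-min (O(log 296)) and one insert of that list's next element (O(log 296)). Each of the n elements passes through the heap exactly once, so the total cost is O(n log 296), i.e. O(log 296) per output element.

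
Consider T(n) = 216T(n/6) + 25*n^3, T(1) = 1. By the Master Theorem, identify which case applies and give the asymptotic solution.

a=216, b=6, f(n)=25*n^3.
log_6(216) = 3, so n^(log_b(a)) = n^3.
f(n) = Theta(n^3), so Case 2 applies.
T(n) = Theta(n^3 log n).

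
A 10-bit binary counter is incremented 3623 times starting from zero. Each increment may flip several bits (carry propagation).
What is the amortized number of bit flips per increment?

Bit i flips on every 2^i-th increment, so over 3623 increments bit i flips floor(3623/2^i) times. Summing over i: total flips < 2 * 3623. Amortized: < 2 = O(1) per increment.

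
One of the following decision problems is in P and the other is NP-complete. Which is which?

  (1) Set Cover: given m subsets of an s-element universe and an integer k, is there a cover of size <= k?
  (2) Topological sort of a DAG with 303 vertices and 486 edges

(1) is NP-complete: one of Karp's 21 NP-complete problems (with k part of the input).
(2) is P: DFS-based topological sort runs in O(V+E).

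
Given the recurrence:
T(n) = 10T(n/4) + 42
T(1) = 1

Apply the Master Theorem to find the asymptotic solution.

a=10, b=4, f(n)=42. log_4(10) = 1.661. Case 1 of Master Theorem: T(n) = O(n^1.661).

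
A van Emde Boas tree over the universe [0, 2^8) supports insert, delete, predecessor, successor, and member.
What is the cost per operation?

vEB recursively partitions [0, 256) into sqrt(u) clusters of size sqrt(u). Each operation recurses into either one cluster or the summary, never both: T(u) = T(sqrt(u)) + O(1) => T(u) = O(log log u) = O(log 8). This is worst-case, not just amortized.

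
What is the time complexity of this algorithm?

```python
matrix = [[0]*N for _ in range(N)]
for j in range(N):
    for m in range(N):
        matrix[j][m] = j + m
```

Time complexity: O(n^2).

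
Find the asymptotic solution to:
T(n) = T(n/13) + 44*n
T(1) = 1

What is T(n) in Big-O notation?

Geometric series: 44*n*(1 + 1/13 + 1/13^2 + ...) = O(n). T(n) = O(n).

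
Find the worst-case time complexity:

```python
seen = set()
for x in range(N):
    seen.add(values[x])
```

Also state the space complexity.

Time complexity: O(n).
Space complexity: O(n).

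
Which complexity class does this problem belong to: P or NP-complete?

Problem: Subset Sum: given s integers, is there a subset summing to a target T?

This problem is NP-complete: one of Karp's 21 NP-complete problems.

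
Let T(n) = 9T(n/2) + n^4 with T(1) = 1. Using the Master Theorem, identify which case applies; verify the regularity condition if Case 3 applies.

a=9, b=2, f(n)=n^4.
log_2(9) = 3.17 < 4.
f(n) = Omega(n^(3.17+epsilon)) for some epsilon > 0, so Case 3 is the candidate.
Regularity: a*f(n/b) = 9*1*(n/2)^4 = (9/16)*1*n^4 <= c*f(n) with c = 9/16 < 1. Satisfied.
Case 3: T(n) = Theta(n^4).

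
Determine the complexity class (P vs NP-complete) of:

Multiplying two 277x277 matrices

This problem is in P: the schoolbook algorithm runs in O(n^3).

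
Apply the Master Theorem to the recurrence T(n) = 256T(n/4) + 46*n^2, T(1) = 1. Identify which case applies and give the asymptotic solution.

a=256, b=4, f(n)=46*n^2.
log_4(256) = 4 > 2.
Since f(n) = O(n^2) is polynomially smaller than n^4, Case 1 applies.
T(n) = Theta(n^4).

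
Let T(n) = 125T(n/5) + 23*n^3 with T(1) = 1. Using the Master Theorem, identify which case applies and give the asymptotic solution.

a=125, b=5, f(n)=23*n^3.
log_5(125) = 3, so n^(log_b(a)) = n^3.
f(n) = Theta(n^3), so Case 2 applies.
T(n) = Theta(n^3 log n).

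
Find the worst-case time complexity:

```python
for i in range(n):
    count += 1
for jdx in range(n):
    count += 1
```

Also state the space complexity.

Time complexity: O(n).
Space complexity: O(1).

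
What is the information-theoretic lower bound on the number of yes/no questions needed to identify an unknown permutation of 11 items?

There are 11! = 39916800 permutations. Each yes/no question gives at most 1 bit, so at least ceil(log_2(39916800)) = 26 questions are needed.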